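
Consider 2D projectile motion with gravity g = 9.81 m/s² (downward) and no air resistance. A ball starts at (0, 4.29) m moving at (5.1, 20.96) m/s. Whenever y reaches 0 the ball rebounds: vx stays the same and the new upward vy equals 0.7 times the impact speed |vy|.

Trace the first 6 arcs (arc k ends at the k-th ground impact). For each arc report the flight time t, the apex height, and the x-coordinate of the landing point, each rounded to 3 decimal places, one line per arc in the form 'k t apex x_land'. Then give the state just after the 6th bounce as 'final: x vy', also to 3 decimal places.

Arc 1: start y=4.290, vy=20.960 → t=4.469, apex=26.682, x_land=22.791, impact vy=-22.880
  bounce: vy ← 0.7·22.880 = 16.016
Arc 2: start y=0.000, vy=16.016 → t=3.265, apex=13.074, x_land=39.444, impact vy=-16.016
  bounce: vy ← 0.7·16.016 = 11.211
Arc 3: start y=0.000, vy=11.211 → t=2.286, apex=6.406, x_land=51.101, impact vy=-11.211
  bounce: vy ← 0.7·11.211 = 7.848
Arc 4: start y=0.000, vy=7.848 → t=1.600, apex=3.139, x_land=59.261, impact vy=-7.848
  bounce: vy ← 0.7·7.848 = 5.493
Arc 5: start y=0.000, vy=5.493 → t=1.120, apex=1.538, x_land=64.973, impact vy=-5.493
  bounce: vy ← 0.7·5.493 = 3.845
Arc 6: start y=0.000, vy=3.845 → t=0.784, apex=0.754, x_land=68.971, impact vy=-3.845
  bounce: vy ← 0.7·3.845 = 2.692

1 4.469 26.682 22.791
2 3.265 13.074 39.444
3 2.286 6.406 51.101
4 1.600 3.139 59.261
5 1.120 1.538 64.973
6 0.784 0.754 68.971
final: 68.971 2.692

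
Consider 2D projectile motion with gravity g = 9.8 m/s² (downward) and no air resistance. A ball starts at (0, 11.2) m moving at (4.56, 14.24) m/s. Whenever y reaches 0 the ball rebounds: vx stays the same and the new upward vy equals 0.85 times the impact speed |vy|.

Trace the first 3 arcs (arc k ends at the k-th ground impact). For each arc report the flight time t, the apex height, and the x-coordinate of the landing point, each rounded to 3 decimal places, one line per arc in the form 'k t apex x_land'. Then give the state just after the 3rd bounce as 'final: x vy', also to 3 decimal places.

Arc 1: start y=11.200, vy=14.240 → t=3.550, apex=21.546, x_land=16.188, impact vy=-20.550
  bounce: vy ← 0.85·20.550 = 17.467
Arc 2: start y=0.000, vy=17.467 → t=3.565, apex=15.567, x_land=32.443, impact vy=-17.467
  bounce: vy ← 0.85·17.467 = 14.847
Arc 3: start y=0.000, vy=14.847 → t=3.030, apex=11.247, x_land=46.260, impact vy=-14.847
  bounce: vy ← 0.85·14.847 = 12.620

1 3.550 21.546 16.188
2 3.565 15.567 32.443
3 3.030 11.247 46.260
final: 46.260 12.620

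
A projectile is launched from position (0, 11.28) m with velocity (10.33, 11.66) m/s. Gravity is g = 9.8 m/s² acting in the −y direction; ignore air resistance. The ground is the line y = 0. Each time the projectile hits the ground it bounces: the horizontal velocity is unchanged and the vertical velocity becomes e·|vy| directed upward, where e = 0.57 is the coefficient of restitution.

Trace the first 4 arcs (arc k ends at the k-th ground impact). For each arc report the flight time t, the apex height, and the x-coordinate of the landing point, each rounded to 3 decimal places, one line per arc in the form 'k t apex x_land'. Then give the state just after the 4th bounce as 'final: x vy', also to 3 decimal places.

Arc 1: start y=11.280, vy=11.660 → t=3.118, apex=18.217, x_land=32.208, impact vy=-18.896
  bounce: vy ← 0.57·18.896 = 10.770
Arc 2: start y=0.000, vy=10.770 → t=2.198, apex=5.919, x_land=54.914, impact vy=-10.770
  bounce: vy ← 0.57·10.770 = 6.139
Arc 3: start y=0.000, vy=6.139 → t=1.253, apex=1.923, x_land=67.856, impact vy=-6.139
  bounce: vy ← 0.57·6.139 = 3.499
Arc 4: start y=0.000, vy=3.499 → t=0.714, apex=0.625, x_land=75.234, impact vy=-3.499
  bounce: vy ← 0.57·3.499 = 1.995

1 3.118 18.217 32.208
2 2.198 5.919 54.914
3 1.253 1.923 67.856
4 0.714 0.625 75.234
final: 75.234 1.995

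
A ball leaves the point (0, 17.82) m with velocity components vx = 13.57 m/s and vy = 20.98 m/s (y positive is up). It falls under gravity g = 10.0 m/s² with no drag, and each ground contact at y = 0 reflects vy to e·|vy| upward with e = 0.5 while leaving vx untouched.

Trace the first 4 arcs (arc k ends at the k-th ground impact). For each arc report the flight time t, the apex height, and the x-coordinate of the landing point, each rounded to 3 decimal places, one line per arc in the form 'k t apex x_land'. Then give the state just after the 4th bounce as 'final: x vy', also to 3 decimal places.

Arc 1: start y=17.820, vy=20.980 → t=4.920, apex=39.828, x_land=66.769, impact vy=-28.223
  bounce: vy ← 0.5·28.223 = 14.112
Arc 2: start y=0.000, vy=14.112 → t=2.822, apex=9.957, x_land=105.068, impact vy=-14.112
  bounce: vy ← 0.5·14.112 = 7.056
Arc 3: start y=0.000, vy=7.056 → t=1.411, apex=2.489, x_land=124.218, impact vy=-7.056
  bounce: vy ← 0.5·7.056 = 3.528
Arc 4: start y=0.000, vy=3.528 → t=0.706, apex=0.622, x_land=133.793, impact vy=-3.528
  bounce: vy ← 0.5·3.528 = 1.764

1 4.920 39.828 66.769
2 2.822 9.957 105.068
3 1.411 2.489 124.218
4 0.706 0.622 133.793
final: 133.793 1.764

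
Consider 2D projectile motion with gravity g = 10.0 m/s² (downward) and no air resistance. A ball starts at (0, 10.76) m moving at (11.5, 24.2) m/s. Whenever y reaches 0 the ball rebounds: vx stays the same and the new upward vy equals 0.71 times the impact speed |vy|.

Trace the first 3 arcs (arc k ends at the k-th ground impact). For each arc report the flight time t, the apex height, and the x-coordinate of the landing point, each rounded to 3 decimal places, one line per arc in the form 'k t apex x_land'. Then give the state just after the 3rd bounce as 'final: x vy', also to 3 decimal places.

1 5.250 40.042 60.374
2 4.018 20.185 106.586
3 2.853 10.175 139.397
final: 139.397 10.129

Arc 1: start y=10.760, vy=24.200 → t=5.250, apex=40.042, x_land=60.374, impact vy=-28.299
  bounce: vy ← 0.71·28.299 = 20.092
Arc 2: start y=0.000, vy=20.092 → t=4.018, apex=20.185, x_land=106.586, impact vy=-20.092
  bounce: vy ← 0.71·20.092 = 14.266
Arc 3: start y=0.000, vy=14.266 → t=2.853, apex=10.175, x_land=139.397, impact vy=-14.266
  bounce: vy ← 0.71·14.266 = 10.129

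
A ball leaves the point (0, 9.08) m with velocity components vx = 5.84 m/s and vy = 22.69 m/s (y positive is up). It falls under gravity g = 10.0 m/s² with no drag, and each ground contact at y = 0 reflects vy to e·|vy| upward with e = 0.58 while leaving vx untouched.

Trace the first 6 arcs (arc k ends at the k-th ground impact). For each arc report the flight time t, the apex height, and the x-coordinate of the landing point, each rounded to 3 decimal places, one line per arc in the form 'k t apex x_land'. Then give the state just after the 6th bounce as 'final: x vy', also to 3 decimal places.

1 4.908 34.822 28.663
2 3.061 11.714 46.540
3 1.776 3.941 56.910
4 1.030 1.326 62.924
5 0.597 0.446 66.412
6 0.346 0.150 68.435
final: 68.435 1.005

Arc 1: start y=9.080, vy=22.690 → t=4.908, apex=34.822, x_land=28.663, impact vy=-26.390
  bounce: vy ← 0.58·26.390 = 15.306
Arc 2: start y=0.000, vy=15.306 → t=3.061, apex=11.714, x_land=46.540, impact vy=-15.306
  bounce: vy ← 0.58·15.306 = 8.878
Arc 3: start y=0.000, vy=8.878 → t=1.776, apex=3.941, x_land=56.910, impact vy=-8.878
  bounce: vy ← 0.58·8.878 = 5.149
Arc 4: start y=0.000, vy=5.149 → t=1.030, apex=1.326, x_land=62.924, impact vy=-5.149
  bounce: vy ← 0.58·5.149 = 2.986
Arc 5: start y=0.000, vy=2.986 → t=0.597, apex=0.446, x_land=66.412, impact vy=-2.986
  bounce: vy ← 0.58·2.986 = 1.732
Arc 6: start y=0.000, vy=1.732 → t=0.346, apex=0.150, x_land=68.435, impact vy=-1.732
  bounce: vy ← 0.58·1.732 = 1.005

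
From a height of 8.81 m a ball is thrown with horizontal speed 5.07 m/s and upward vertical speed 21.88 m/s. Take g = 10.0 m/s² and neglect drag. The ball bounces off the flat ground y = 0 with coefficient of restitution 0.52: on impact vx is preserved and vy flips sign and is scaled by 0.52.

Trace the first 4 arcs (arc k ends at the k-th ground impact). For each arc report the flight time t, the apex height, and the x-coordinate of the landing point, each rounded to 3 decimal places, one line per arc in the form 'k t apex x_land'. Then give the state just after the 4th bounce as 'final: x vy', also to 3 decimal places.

1 4.747 32.747 24.068
2 2.662 8.855 37.562
3 1.384 2.394 44.579
4 0.720 0.647 48.228
final: 48.228 1.871

Arc 1: start y=8.810, vy=21.880 → t=4.747, apex=32.747, x_land=24.068, impact vy=-25.592
  bounce: vy ← 0.52·25.592 = 13.308
Arc 2: start y=0.000, vy=13.308 → t=2.662, apex=8.855, x_land=37.562, impact vy=-13.308
  bounce: vy ← 0.52·13.308 = 6.920
Arc 3: start y=0.000, vy=6.920 → t=1.384, apex=2.394, x_land=44.579, impact vy=-6.920
  bounce: vy ← 0.52·6.920 = 3.598
Arc 4: start y=0.000, vy=3.598 → t=0.720, apex=0.647, x_land=48.228, impact vy=-3.598
  bounce: vy ← 0.52·3.598 = 1.871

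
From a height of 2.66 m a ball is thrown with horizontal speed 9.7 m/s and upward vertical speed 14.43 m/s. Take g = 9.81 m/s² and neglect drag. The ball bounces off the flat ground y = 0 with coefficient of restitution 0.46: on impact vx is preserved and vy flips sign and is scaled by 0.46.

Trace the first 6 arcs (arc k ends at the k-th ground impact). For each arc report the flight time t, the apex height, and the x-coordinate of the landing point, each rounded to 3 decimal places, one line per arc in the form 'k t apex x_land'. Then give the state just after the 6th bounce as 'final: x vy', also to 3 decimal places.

Arc 1: start y=2.660, vy=14.430 → t=3.116, apex=13.273, x_land=30.225, impact vy=-16.137
  bounce: vy ← 0.46·16.137 = 7.423
Arc 2: start y=0.000, vy=7.423 → t=1.513, apex=2.809, x_land=44.904, impact vy=-7.423
  bounce: vy ← 0.46·7.423 = 3.415
Arc 3: start y=0.000, vy=3.415 → t=0.696, apex=0.594, x_land=51.657, impact vy=-3.415
  bounce: vy ← 0.46·3.415 = 1.571
Arc 4: start y=0.000, vy=1.571 → t=0.320, apex=0.126, x_land=54.764, impact vy=-1.571
  bounce: vy ← 0.46·1.571 = 0.723
Arc 5: start y=0.000, vy=0.723 → t=0.147, apex=0.027, x_land=56.192, impact vy=-0.723
  bounce: vy ← 0.46·0.723 = 0.332
Arc 6: start y=0.000, vy=0.332 → t=0.068, apex=0.006, x_land=56.850, impact vy=-0.332
  bounce: vy ← 0.46·0.332 = 0.153

1 3.116 13.273 30.225
2 1.513 2.809 44.904
3 0.696 0.594 51.657
4 0.320 0.126 54.764
5 0.147 0.027 56.192
6 0.068 0.006 56.850
final: 56.850 0.153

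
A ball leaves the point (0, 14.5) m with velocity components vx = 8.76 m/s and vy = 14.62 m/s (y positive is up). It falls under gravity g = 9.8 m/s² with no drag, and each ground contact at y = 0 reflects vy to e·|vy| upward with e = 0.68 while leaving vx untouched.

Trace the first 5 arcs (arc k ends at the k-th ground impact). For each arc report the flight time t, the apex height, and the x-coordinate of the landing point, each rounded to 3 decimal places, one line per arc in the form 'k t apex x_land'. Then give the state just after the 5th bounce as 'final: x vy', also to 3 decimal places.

Arc 1: start y=14.500, vy=14.620 → t=3.769, apex=25.405, x_land=33.015, impact vy=-22.315
  bounce: vy ← 0.68·22.315 = 15.174
Arc 2: start y=0.000, vy=15.174 → t=3.097, apex=11.747, x_land=60.142, impact vy=-15.174
  bounce: vy ← 0.68·15.174 = 10.318
Arc 3: start y=0.000, vy=10.318 → t=2.106, apex=5.432, x_land=78.589, impact vy=-10.318
  bounce: vy ← 0.68·10.318 = 7.016
Arc 4: start y=0.000, vy=7.016 → t=1.432, apex=2.512, x_land=91.133, impact vy=-7.016
  bounce: vy ← 0.68·7.016 = 4.771
Arc 5: start y=0.000, vy=4.771 → t=0.974, apex=1.161, x_land=99.662, impact vy=-4.771
  bounce: vy ← 0.68·4.771 = 3.244

1 3.769 25.405 33.015
2 3.097 11.747 60.142
3 2.106 5.432 78.589
4 1.432 2.512 91.133
5 0.974 1.161 99.662
final: 99.662 3.244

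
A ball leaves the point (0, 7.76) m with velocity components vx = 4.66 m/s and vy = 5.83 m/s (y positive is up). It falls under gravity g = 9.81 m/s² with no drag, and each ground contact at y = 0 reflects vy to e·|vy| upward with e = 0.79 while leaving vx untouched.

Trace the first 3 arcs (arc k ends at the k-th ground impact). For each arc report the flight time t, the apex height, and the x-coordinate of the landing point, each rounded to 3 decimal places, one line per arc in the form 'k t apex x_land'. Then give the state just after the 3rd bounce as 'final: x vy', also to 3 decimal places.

1 1.985 9.492 9.252
2 2.198 5.924 19.495
3 1.736 3.697 27.586
final: 27.586 6.728

Arc 1: start y=7.760, vy=5.830 → t=1.985, apex=9.492, x_land=9.252, impact vy=-13.647
  bounce: vy ← 0.79·13.647 = 10.781
Arc 2: start y=0.000, vy=10.781 → t=2.198, apex=5.924, x_land=19.495, impact vy=-10.781
  bounce: vy ← 0.79·10.781 = 8.517
Arc 3: start y=0.000, vy=8.517 → t=1.736, apex=3.697, x_land=27.586, impact vy=-8.517
  bounce: vy ← 0.79·8.517 = 6.728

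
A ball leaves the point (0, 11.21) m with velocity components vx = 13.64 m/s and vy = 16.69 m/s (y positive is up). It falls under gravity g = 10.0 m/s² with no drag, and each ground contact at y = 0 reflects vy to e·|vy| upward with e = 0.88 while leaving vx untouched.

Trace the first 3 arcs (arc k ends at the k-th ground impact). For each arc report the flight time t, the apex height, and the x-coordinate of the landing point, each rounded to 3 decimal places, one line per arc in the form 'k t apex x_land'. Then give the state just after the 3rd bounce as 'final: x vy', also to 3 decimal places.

1 3.911 25.138 53.349
2 3.946 19.467 107.177
3 3.473 15.075 154.545
final: 154.545 15.280

Arc 1: start y=11.210, vy=16.690 → t=3.911, apex=25.138, x_land=53.349, impact vy=-22.422
  bounce: vy ← 0.88·22.422 = 19.732
Arc 2: start y=0.000, vy=19.732 → t=3.946, apex=19.467, x_land=107.177, impact vy=-19.732
  bounce: vy ← 0.88·19.732 = 17.364
Arc 3: start y=0.000, vy=17.364 → t=3.473, apex=15.075, x_land=154.545, impact vy=-17.364
  bounce: vy ← 0.88·17.364 = 15.280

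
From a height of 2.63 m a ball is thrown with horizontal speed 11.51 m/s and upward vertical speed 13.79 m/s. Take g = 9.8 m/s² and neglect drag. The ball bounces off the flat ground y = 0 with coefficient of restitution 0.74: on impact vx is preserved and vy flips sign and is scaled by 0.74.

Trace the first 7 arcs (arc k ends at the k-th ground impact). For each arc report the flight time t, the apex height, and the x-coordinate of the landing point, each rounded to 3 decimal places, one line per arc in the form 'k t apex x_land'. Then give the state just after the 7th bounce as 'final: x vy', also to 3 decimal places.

1 2.994 12.332 34.456
2 2.348 6.753 61.481
3 1.737 3.698 81.479
4 1.286 2.025 96.278
5 0.951 1.109 107.229
6 0.704 0.607 115.333
7 0.521 0.333 121.329
final: 121.329 1.889

Arc 1: start y=2.630, vy=13.790 → t=2.994, apex=12.332, x_land=34.456, impact vy=-15.547
  bounce: vy ← 0.74·15.547 = 11.505
Arc 2: start y=0.000, vy=11.505 → t=2.348, apex=6.753, x_land=61.481, impact vy=-11.505
  bounce: vy ← 0.74·11.505 = 8.514
Arc 3: start y=0.000, vy=8.514 → t=1.737, apex=3.698, x_land=81.479, impact vy=-8.514
  bounce: vy ← 0.74·8.514 = 6.300
Arc 4: start y=0.000, vy=6.300 → t=1.286, apex=2.025, x_land=96.278, impact vy=-6.300
  bounce: vy ← 0.74·6.300 = 4.662
Arc 5: start y=0.000, vy=4.662 → t=0.951, apex=1.109, x_land=107.229, impact vy=-4.662
  bounce: vy ← 0.74·4.662 = 3.450
Arc 6: start y=0.000, vy=3.450 → t=0.704, apex=0.607, x_land=115.333, impact vy=-3.450
  bounce: vy ← 0.74·3.450 = 2.553
Arc 7: start y=0.000, vy=2.553 → t=0.521, apex=0.333, x_land=121.329, impact vy=-2.553
  bounce: vy ← 0.74·2.553 = 1.889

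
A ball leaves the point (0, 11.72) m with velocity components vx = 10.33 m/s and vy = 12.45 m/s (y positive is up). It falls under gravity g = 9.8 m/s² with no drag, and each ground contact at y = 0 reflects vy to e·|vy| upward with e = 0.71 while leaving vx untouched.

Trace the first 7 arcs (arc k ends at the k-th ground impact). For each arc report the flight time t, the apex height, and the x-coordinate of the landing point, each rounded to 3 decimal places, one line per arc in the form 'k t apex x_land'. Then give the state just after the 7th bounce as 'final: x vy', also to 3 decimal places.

Arc 1: start y=11.720, vy=12.450 → t=3.272, apex=19.628, x_land=33.798, impact vy=-19.614
  bounce: vy ← 0.71·19.614 = 13.926
Arc 2: start y=0.000, vy=13.926 → t=2.842, apex=9.895, x_land=63.157, impact vy=-13.926
  bounce: vy ← 0.71·13.926 = 9.887
Arc 3: start y=0.000, vy=9.887 → t=2.018, apex=4.988, x_land=84.001, impact vy=-9.887
  bounce: vy ← 0.71·9.887 = 7.020
Arc 4: start y=0.000, vy=7.020 → t=1.433, apex=2.514, x_land=98.801, impact vy=-7.020
  bounce: vy ← 0.71·7.020 = 4.984
Arc 5: start y=0.000, vy=4.984 → t=1.017, apex=1.268, x_land=109.308, impact vy=-4.984
  bounce: vy ← 0.71·4.984 = 3.539
Arc 6: start y=0.000, vy=3.539 → t=0.722, apex=0.639, x_land=116.769, impact vy=-3.539
  bounce: vy ← 0.71·3.539 = 2.513
Arc 7: start y=0.000, vy=2.513 → t=0.513, apex=0.322, x_land=122.066, impact vy=-2.513
  bounce: vy ← 0.71·2.513 = 1.784

1 3.272 19.628 33.798
2 2.842 9.895 63.157
3 2.018 4.988 84.001
4 1.433 2.514 98.801
5 1.017 1.268 109.308
6 0.722 0.639 116.769
7 0.513 0.322 122.066
final: 122.066 1.784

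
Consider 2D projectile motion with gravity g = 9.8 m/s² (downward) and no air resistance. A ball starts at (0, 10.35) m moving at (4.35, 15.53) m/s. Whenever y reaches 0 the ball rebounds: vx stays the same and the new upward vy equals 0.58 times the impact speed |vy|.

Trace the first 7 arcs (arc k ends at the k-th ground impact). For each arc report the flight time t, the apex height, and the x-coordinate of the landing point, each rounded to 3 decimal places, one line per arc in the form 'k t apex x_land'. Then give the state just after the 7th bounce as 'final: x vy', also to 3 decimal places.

Arc 1: start y=10.350, vy=15.530 → t=3.735, apex=22.655, x_land=16.247, impact vy=-21.072
  bounce: vy ← 0.58·21.072 = 12.222
Arc 2: start y=0.000, vy=12.222 → t=2.494, apex=7.621, x_land=27.097, impact vy=-12.222
  bounce: vy ← 0.58·12.222 = 7.089
Arc 3: start y=0.000, vy=7.089 → t=1.447, apex=2.564, x_land=33.390, impact vy=-7.089
  bounce: vy ← 0.58·7.089 = 4.111
Arc 4: start y=0.000, vy=4.111 → t=0.839, apex=0.862, x_land=37.040, impact vy=-4.111
  bounce: vy ← 0.58·4.111 = 2.385
Arc 5: start y=0.000, vy=2.385 → t=0.487, apex=0.290, x_land=39.157, impact vy=-2.385
  bounce: vy ← 0.58·2.385 = 1.383
Arc 6: start y=0.000, vy=1.383 → t=0.282, apex=0.098, x_land=40.385, impact vy=-1.383
  bounce: vy ← 0.58·1.383 = 0.802
Arc 7: start y=0.000, vy=0.802 → t=0.164, apex=0.033, x_land=41.097, impact vy=-0.802
  bounce: vy ← 0.58·0.802 = 0.465

1 3.735 22.655 16.247
2 2.494 7.621 27.097
3 1.447 2.564 33.390
4 0.839 0.862 37.040
5 0.487 0.290 39.157
6 0.282 0.098 40.385
7 0.164 0.033 41.097
final: 41.097 0.465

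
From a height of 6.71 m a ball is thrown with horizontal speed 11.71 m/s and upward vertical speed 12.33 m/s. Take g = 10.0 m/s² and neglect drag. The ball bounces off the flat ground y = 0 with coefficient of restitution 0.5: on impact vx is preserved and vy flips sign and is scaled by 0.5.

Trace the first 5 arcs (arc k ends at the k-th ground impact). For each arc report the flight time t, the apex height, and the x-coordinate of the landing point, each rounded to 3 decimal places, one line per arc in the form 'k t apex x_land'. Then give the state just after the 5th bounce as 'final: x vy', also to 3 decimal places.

1 2.925 14.311 34.250
2 1.692 3.578 54.061
3 0.846 0.894 63.967
4 0.423 0.224 68.920
5 0.211 0.056 71.396
final: 71.396 0.529

Arc 1: start y=6.710, vy=12.330 → t=2.925, apex=14.311, x_land=34.250, impact vy=-16.918
  bounce: vy ← 0.5·16.918 = 8.459
Arc 2: start y=0.000, vy=8.459 → t=1.692, apex=3.578, x_land=54.061, impact vy=-8.459
  bounce: vy ← 0.5·8.459 = 4.230
Arc 3: start y=0.000, vy=4.230 → t=0.846, apex=0.894, x_land=63.967, impact vy=-4.230
  bounce: vy ← 0.5·4.230 = 2.115
Arc 4: start y=0.000, vy=2.115 → t=0.423, apex=0.224, x_land=68.920, impact vy=-2.115
  bounce: vy ← 0.5·2.115 = 1.057
Arc 5: start y=0.000, vy=1.057 → t=0.211, apex=0.056, x_land=71.396, impact vy=-1.057
  bounce: vy ← 0.5·1.057 = 0.529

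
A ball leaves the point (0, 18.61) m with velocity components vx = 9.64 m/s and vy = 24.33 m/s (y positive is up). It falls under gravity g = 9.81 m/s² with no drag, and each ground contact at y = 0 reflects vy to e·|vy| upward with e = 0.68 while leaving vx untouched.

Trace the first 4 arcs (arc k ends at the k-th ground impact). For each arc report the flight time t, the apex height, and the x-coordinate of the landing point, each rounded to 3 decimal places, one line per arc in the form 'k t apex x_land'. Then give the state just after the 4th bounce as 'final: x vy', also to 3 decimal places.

1 5.634 48.781 54.309
2 4.289 22.556 95.654
3 2.916 10.430 123.768
4 1.983 4.823 142.886
final: 142.886 6.615

Arc 1: start y=18.610, vy=24.330 → t=5.634, apex=48.781, x_land=54.309, impact vy=-30.937
  bounce: vy ← 0.68·30.937 = 21.037
Arc 2: start y=0.000, vy=21.037 → t=4.289, apex=22.556, x_land=95.654, impact vy=-21.037
  bounce: vy ← 0.68·21.037 = 14.305
Arc 3: start y=0.000, vy=14.305 → t=2.916, apex=10.430, x_land=123.768, impact vy=-14.305
  bounce: vy ← 0.68·14.305 = 9.727
Arc 4: start y=0.000, vy=9.727 → t=1.983, apex=4.823, x_land=142.886, impact vy=-9.727
  bounce: vy ← 0.68·9.727 = 6.615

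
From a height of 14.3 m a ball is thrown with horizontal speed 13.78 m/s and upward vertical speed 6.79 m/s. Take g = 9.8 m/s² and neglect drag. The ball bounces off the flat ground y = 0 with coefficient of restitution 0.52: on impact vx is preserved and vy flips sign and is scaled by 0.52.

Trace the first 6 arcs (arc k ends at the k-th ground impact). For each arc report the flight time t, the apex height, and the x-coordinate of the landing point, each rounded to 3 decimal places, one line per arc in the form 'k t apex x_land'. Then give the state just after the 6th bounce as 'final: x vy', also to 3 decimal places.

1 2.536 16.652 34.951
2 1.917 4.503 61.370
3 0.997 1.218 75.108
4 0.518 0.329 82.252
5 0.270 0.089 85.967
6 0.140 0.024 87.898
final: 87.898 0.357

Arc 1: start y=14.300, vy=6.790 → t=2.536, apex=16.652, x_land=34.951, impact vy=-18.066
  bounce: vy ← 0.52·18.066 = 9.394
Arc 2: start y=0.000, vy=9.394 → t=1.917, apex=4.503, x_land=61.370, impact vy=-9.394
  bounce: vy ← 0.52·9.394 = 4.885
Arc 3: start y=0.000, vy=4.885 → t=0.997, apex=1.218, x_land=75.108, impact vy=-4.885
  bounce: vy ← 0.52·4.885 = 2.540
Arc 4: start y=0.000, vy=2.540 → t=0.518, apex=0.329, x_land=82.252, impact vy=-2.540
  bounce: vy ← 0.52·2.540 = 1.321
Arc 5: start y=0.000, vy=1.321 → t=0.270, apex=0.089, x_land=85.967, impact vy=-1.321
  bounce: vy ← 0.52·1.321 = 0.687
Arc 6: start y=0.000, vy=0.687 → t=0.140, apex=0.024, x_land=87.898, impact vy=-0.687
  bounce: vy ← 0.52·0.687 = 0.357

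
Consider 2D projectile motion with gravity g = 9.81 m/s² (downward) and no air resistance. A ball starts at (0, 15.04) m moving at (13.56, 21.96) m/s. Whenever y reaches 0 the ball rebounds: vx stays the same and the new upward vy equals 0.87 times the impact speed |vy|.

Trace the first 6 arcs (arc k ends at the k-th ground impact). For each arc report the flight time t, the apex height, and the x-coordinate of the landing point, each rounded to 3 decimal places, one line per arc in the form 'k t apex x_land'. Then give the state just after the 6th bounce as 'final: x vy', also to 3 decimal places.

Arc 1: start y=15.040, vy=21.960 → t=5.081, apex=39.619, x_land=68.893, impact vy=-27.881
  bounce: vy ← 0.87·27.881 = 24.256
Arc 2: start y=0.000, vy=24.256 → t=4.945, apex=29.988, x_land=135.949, impact vy=-24.256
  bounce: vy ← 0.87·24.256 = 21.103
Arc 3: start y=0.000, vy=21.103 → t=4.302, apex=22.698, x_land=194.289, impact vy=-21.103
  bounce: vy ← 0.87·21.103 = 18.359
Arc 4: start y=0.000, vy=18.359 → t=3.743, apex=17.180, x_land=245.044, impact vy=-18.359
  bounce: vy ← 0.87·18.359 = 15.973
Arc 5: start y=0.000, vy=15.973 → t=3.256, apex=13.003, x_land=289.201, impact vy=-15.973
  bounce: vy ← 0.87·15.973 = 13.896
Arc 6: start y=0.000, vy=13.896 → t=2.833, apex=9.842, x_land=327.617, impact vy=-13.896
  bounce: vy ← 0.87·13.896 = 12.090

1 5.081 39.619 68.893
2 4.945 29.988 135.949
3 4.302 22.698 194.289
4 3.743 17.180 245.044
5 3.256 13.003 289.201
6 2.833 9.842 327.617
final: 327.617 12.090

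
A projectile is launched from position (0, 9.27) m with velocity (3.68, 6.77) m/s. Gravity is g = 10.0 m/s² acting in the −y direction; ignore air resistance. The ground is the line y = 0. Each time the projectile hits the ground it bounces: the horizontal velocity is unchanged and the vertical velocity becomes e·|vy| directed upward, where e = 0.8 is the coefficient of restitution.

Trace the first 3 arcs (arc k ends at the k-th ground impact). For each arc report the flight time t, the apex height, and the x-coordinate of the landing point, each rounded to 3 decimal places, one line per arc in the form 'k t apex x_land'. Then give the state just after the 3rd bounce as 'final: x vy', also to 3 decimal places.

1 2.198 11.562 8.087
2 2.433 7.399 17.041
3 1.946 4.736 24.204
final: 24.204 7.786

Arc 1: start y=9.270, vy=6.770 → t=2.198, apex=11.562, x_land=8.087, impact vy=-15.206
  bounce: vy ← 0.8·15.206 = 12.165
Arc 2: start y=0.000, vy=12.165 → t=2.433, apex=7.399, x_land=17.041, impact vy=-12.165
  bounce: vy ← 0.8·12.165 = 9.732
Arc 3: start y=0.000, vy=9.732 → t=1.946, apex=4.736, x_land=24.204, impact vy=-9.732
  bounce: vy ← 0.8·9.732 = 7.786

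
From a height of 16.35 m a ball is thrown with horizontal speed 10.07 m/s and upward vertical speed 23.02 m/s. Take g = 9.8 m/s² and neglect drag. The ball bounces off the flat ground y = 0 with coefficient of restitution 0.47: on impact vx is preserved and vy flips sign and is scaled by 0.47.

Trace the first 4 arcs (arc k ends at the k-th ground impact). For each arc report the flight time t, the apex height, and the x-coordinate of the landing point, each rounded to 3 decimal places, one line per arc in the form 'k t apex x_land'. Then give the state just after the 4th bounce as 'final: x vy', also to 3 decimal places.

1 5.325 43.387 53.619
2 2.797 9.584 81.786
3 1.315 2.117 95.024
4 0.618 0.468 101.246
final: 101.246 1.423

Arc 1: start y=16.350, vy=23.020 → t=5.325, apex=43.387, x_land=53.619, impact vy=-29.161
  bounce: vy ← 0.47·29.161 = 13.706
Arc 2: start y=0.000, vy=13.706 → t=2.797, apex=9.584, x_land=81.786, impact vy=-13.706
  bounce: vy ← 0.47·13.706 = 6.442
Arc 3: start y=0.000, vy=6.442 → t=1.315, apex=2.117, x_land=95.024, impact vy=-6.442
  bounce: vy ← 0.47·6.442 = 3.028
Arc 4: start y=0.000, vy=3.028 → t=0.618, apex=0.468, x_land=101.246, impact vy=-3.028
  bounce: vy ← 0.47·3.028 = 1.423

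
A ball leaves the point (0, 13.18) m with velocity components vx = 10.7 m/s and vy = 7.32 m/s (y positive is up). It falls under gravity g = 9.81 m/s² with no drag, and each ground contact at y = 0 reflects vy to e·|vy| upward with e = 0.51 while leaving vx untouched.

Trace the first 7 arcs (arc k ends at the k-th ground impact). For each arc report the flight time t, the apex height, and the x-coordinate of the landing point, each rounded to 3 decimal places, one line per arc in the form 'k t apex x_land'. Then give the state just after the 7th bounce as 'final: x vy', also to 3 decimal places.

1 2.547 15.911 27.255
2 1.837 4.138 46.912
3 0.937 1.076 56.937
4 0.478 0.280 62.050
5 0.244 0.073 64.658
6 0.124 0.019 65.987
7 0.063 0.005 66.666
final: 66.666 0.159

Arc 1: start y=13.180, vy=7.320 → t=2.547, apex=15.911, x_land=27.255, impact vy=-17.668
  bounce: vy ← 0.51·17.668 = 9.011
Arc 2: start y=0.000, vy=9.011 → t=1.837, apex=4.138, x_land=46.912, impact vy=-9.011
  bounce: vy ← 0.51·9.011 = 4.596
Arc 3: start y=0.000, vy=4.596 → t=0.937, apex=1.076, x_land=56.937, impact vy=-4.596
  bounce: vy ← 0.51·4.596 = 2.344
Arc 4: start y=0.000, vy=2.344 → t=0.478, apex=0.280, x_land=62.050, impact vy=-2.344
  bounce: vy ← 0.51·2.344 = 1.195
Arc 5: start y=0.000, vy=1.195 → t=0.244, apex=0.073, x_land=64.658, impact vy=-1.195
  bounce: vy ← 0.51·1.195 = 0.610
Arc 6: start y=0.000, vy=0.610 → t=0.124, apex=0.019, x_land=65.987, impact vy=-0.610
  bounce: vy ← 0.51·0.610 = 0.311
Arc 7: start y=0.000, vy=0.311 → t=0.063, apex=0.005, x_land=66.666, impact vy=-0.311
  bounce: vy ← 0.51·0.311 = 0.159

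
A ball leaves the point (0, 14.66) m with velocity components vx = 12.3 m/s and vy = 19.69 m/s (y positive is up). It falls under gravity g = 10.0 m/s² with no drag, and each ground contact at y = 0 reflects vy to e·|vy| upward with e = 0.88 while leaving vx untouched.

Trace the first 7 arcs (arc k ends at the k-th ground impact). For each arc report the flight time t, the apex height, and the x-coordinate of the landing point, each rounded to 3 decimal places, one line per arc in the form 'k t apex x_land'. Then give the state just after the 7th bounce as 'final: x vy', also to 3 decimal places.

1 4.578 34.045 56.314
2 4.593 26.364 112.803
3 4.041 20.417 162.512
4 3.556 15.811 206.257
5 3.130 12.244 244.752
6 2.754 9.482 278.628
7 2.424 7.342 308.438
final: 308.438 10.664

Arc 1: start y=14.660, vy=19.690 → t=4.578, apex=34.045, x_land=56.314, impact vy=-26.094
  bounce: vy ← 0.88·26.094 = 22.963
Arc 2: start y=0.000, vy=22.963 → t=4.593, apex=26.364, x_land=112.803, impact vy=-22.963
  bounce: vy ← 0.88·22.963 = 20.207
Arc 3: start y=0.000, vy=20.207 → t=4.041, apex=20.417, x_land=162.512, impact vy=-20.207
  bounce: vy ← 0.88·20.207 = 17.782
Arc 4: start y=0.000, vy=17.782 → t=3.556, apex=15.811, x_land=206.257, impact vy=-17.782
  bounce: vy ← 0.88·17.782 = 15.648
Arc 5: start y=0.000, vy=15.648 → t=3.130, apex=12.244, x_land=244.752, impact vy=-15.648
  bounce: vy ← 0.88·15.648 = 13.771
Arc 6: start y=0.000, vy=13.771 → t=2.754, apex=9.482, x_land=278.628, impact vy=-13.771
  bounce: vy ← 0.88·13.771 = 12.118
Arc 7: start y=0.000, vy=12.118 → t=2.424, apex=7.342, x_land=308.438, impact vy=-12.118
  bounce: vy ← 0.88·12.118 = 10.664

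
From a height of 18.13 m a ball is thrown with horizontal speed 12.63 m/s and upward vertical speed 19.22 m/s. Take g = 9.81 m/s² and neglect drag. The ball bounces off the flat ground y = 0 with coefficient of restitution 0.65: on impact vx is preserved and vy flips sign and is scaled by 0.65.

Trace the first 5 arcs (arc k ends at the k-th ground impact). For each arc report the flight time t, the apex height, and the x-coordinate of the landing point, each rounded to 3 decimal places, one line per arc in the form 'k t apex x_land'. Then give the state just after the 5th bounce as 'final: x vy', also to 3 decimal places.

Arc 1: start y=18.130, vy=19.220 → t=4.704, apex=36.958, x_land=59.414, impact vy=-26.928
  bounce: vy ← 0.65·26.928 = 17.503
Arc 2: start y=0.000, vy=17.503 → t=3.568, apex=15.615, x_land=104.483, impact vy=-17.503
  bounce: vy ← 0.65·17.503 = 11.377
Arc 3: start y=0.000, vy=11.377 → t=2.319, apex=6.597, x_land=133.778, impact vy=-11.377
  bounce: vy ← 0.65·11.377 = 7.395
Arc 4: start y=0.000, vy=7.395 → t=1.508, apex=2.787, x_land=152.820, impact vy=-7.395
  bounce: vy ← 0.65·7.395 = 4.807
Arc 5: start y=0.000, vy=4.807 → t=0.980, apex=1.178, x_land=165.197, impact vy=-4.807
  bounce: vy ← 0.65·4.807 = 3.124

1 4.704 36.958 59.414
2 3.568 15.615 104.483
3 2.319 6.597 133.778
4 1.508 2.787 152.820
5 0.980 1.178 165.197
final: 165.197 3.124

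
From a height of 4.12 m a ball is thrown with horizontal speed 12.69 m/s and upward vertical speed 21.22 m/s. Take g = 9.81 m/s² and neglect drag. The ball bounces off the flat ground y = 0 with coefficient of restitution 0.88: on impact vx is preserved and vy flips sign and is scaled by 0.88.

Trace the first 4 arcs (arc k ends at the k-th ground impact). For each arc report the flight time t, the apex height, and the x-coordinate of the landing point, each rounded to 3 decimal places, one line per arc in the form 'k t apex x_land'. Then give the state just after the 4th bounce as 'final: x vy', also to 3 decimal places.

1 4.512 27.070 57.262
2 4.135 20.963 109.731
3 3.639 16.234 155.903
4 3.202 12.572 196.535
final: 196.535 13.821

Arc 1: start y=4.120, vy=21.220 → t=4.512, apex=27.070, x_land=57.262, impact vy=-23.046
  bounce: vy ← 0.88·23.046 = 20.281
Arc 2: start y=0.000, vy=20.281 → t=4.135, apex=20.963, x_land=109.731, impact vy=-20.281
  bounce: vy ← 0.88·20.281 = 17.847
Arc 3: start y=0.000, vy=17.847 → t=3.639, apex=16.234, x_land=155.903, impact vy=-17.847
  bounce: vy ← 0.88·17.847 = 15.705
Arc 4: start y=0.000, vy=15.705 → t=3.202, apex=12.572, x_land=196.535, impact vy=-15.705
  bounce: vy ← 0.88·15.705 = 13.821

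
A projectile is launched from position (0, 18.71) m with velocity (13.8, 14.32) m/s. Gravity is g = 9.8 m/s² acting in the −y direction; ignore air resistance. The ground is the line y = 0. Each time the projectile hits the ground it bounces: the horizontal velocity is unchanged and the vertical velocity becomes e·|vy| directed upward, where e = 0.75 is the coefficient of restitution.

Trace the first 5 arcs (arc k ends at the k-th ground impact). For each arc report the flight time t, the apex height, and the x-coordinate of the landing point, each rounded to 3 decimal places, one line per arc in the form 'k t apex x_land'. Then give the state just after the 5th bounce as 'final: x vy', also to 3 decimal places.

Arc 1: start y=18.710, vy=14.320 → t=3.901, apex=29.172, x_land=53.837, impact vy=-23.912
  bounce: vy ← 0.75·23.912 = 17.934
Arc 2: start y=0.000, vy=17.934 → t=3.660, apex=16.409, x_land=104.345, impact vy=-17.934
  bounce: vy ← 0.75·17.934 = 13.450
Arc 3: start y=0.000, vy=13.450 → t=2.745, apex=9.230, x_land=142.225, impact vy=-13.450
  bounce: vy ← 0.75·13.450 = 10.088
Arc 4: start y=0.000, vy=10.088 → t=2.059, apex=5.192, x_land=170.636, impact vy=-10.088
  bounce: vy ← 0.75·10.088 = 7.566
Arc 5: start y=0.000, vy=7.566 → t=1.544, apex=2.921, x_land=191.944, impact vy=-7.566
  bounce: vy ← 0.75·7.566 = 5.674

1 3.901 29.172 53.837
2 3.660 16.409 104.345
3 2.745 9.230 142.225
4 2.059 5.192 170.636
5 1.544 2.921 191.944
final: 191.944 5.674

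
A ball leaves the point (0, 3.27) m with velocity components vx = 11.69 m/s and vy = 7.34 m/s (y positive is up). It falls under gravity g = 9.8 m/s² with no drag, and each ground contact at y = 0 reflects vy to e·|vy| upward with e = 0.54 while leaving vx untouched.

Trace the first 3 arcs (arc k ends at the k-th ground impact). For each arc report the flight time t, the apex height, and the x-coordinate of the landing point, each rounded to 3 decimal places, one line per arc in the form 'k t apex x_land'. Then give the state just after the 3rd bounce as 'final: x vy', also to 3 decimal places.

1 1.857 6.019 21.712
2 1.197 1.755 35.704
3 0.646 0.512 43.260
final: 43.260 1.710

Arc 1: start y=3.270, vy=7.340 → t=1.857, apex=6.019, x_land=21.712, impact vy=-10.861
  bounce: vy ← 0.54·10.861 = 5.865
Arc 2: start y=0.000, vy=5.865 → t=1.197, apex=1.755, x_land=35.704, impact vy=-5.865
  bounce: vy ← 0.54·5.865 = 3.167
Arc 3: start y=0.000, vy=3.167 → t=0.646, apex=0.512, x_land=43.260, impact vy=-3.167
  bounce: vy ← 0.54·3.167 = 1.710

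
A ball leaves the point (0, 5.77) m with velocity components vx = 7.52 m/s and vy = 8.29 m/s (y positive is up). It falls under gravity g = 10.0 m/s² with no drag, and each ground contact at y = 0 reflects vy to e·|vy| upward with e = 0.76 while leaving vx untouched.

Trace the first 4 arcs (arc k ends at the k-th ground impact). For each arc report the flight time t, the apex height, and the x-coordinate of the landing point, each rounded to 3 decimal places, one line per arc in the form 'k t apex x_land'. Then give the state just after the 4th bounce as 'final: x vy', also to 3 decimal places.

1 2.186 9.206 16.438
2 2.063 5.318 31.948
3 1.568 3.071 43.736
4 1.191 1.774 52.695
final: 52.695 4.527

Arc 1: start y=5.770, vy=8.290 → t=2.186, apex=9.206, x_land=16.438, impact vy=-13.569
  bounce: vy ← 0.76·13.569 = 10.313
Arc 2: start y=0.000, vy=10.313 → t=2.063, apex=5.318, x_land=31.948, impact vy=-10.313
  bounce: vy ← 0.76·10.313 = 7.838
Arc 3: start y=0.000, vy=7.838 → t=1.568, apex=3.071, x_land=43.736, impact vy=-7.838
  bounce: vy ← 0.76·7.838 = 5.957
Arc 4: start y=0.000, vy=5.957 → t=1.191, apex=1.774, x_land=52.695, impact vy=-5.957
  bounce: vy ← 0.76·5.957 = 4.527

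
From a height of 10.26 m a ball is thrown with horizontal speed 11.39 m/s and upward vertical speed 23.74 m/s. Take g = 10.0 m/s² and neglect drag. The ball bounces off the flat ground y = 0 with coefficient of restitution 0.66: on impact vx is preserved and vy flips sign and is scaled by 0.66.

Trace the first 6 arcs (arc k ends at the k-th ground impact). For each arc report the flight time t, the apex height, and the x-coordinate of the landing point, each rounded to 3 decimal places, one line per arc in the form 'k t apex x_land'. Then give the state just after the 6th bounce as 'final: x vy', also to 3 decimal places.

Arc 1: start y=10.260, vy=23.740 → t=5.147, apex=38.439, x_land=58.621, impact vy=-27.727
  bounce: vy ← 0.66·27.727 = 18.300
Arc 2: start y=0.000, vy=18.300 → t=3.660, apex=16.744, x_land=100.308, impact vy=-18.300
  bounce: vy ← 0.66·18.300 = 12.078
Arc 3: start y=0.000, vy=12.078 → t=2.416, apex=7.294, x_land=127.821, impact vy=-12.078
  bounce: vy ← 0.66·12.078 = 7.971
Arc 4: start y=0.000, vy=7.971 → t=1.594, apex=3.177, x_land=145.980, impact vy=-7.971
  bounce: vy ← 0.66·7.971 = 5.261
Arc 5: start y=0.000, vy=5.261 → t=1.052, apex=1.384, x_land=157.965, impact vy=-5.261
  bounce: vy ← 0.66·5.261 = 3.472
Arc 6: start y=0.000, vy=3.472 → t=0.694, apex=0.603, x_land=165.875, impact vy=-3.472
  bounce: vy ← 0.66·3.472 = 2.292

1 5.147 38.439 58.621
2 3.660 16.744 100.308
3 2.416 7.294 127.821
4 1.594 3.177 145.980
5 1.052 1.384 157.965
6 0.694 0.603 165.875
final: 165.875 2.292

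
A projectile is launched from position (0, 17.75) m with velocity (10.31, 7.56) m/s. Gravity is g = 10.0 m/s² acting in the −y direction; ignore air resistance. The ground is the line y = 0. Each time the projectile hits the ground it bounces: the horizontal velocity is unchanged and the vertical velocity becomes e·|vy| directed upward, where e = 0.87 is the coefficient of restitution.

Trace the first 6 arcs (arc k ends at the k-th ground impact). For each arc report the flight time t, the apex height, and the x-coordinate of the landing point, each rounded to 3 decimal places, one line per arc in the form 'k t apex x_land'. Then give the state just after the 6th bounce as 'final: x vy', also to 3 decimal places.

Arc 1: start y=17.750, vy=7.560 → t=2.786, apex=20.608, x_land=28.725, impact vy=-20.302
  bounce: vy ← 0.87·20.302 = 17.662
Arc 2: start y=0.000, vy=17.662 → t=3.532, apex=15.598, x_land=65.145, impact vy=-17.662
  bounce: vy ← 0.87·17.662 = 15.366
Arc 3: start y=0.000, vy=15.366 → t=3.073, apex=11.806, x_land=96.830, impact vy=-15.366
  bounce: vy ← 0.87·15.366 = 13.369
Arc 4: start y=0.000, vy=13.369 → t=2.674, apex=8.936, x_land=124.396, impact vy=-13.369
  bounce: vy ← 0.87·13.369 = 11.631
Arc 5: start y=0.000, vy=11.631 → t=2.326, apex=6.764, x_land=148.379, impact vy=-11.631
  bounce: vy ← 0.87·11.631 = 10.119
Arc 6: start y=0.000, vy=10.119 → t=2.024, apex=5.119, x_land=169.244, impact vy=-10.119
  bounce: vy ← 0.87·10.119 = 8.803

1 2.786 20.608 28.725
2 3.532 15.598 65.145
3 3.073 11.806 96.830
4 2.674 8.936 124.396
5 2.326 6.764 148.379
6 2.024 5.119 169.244
final: 169.244 8.803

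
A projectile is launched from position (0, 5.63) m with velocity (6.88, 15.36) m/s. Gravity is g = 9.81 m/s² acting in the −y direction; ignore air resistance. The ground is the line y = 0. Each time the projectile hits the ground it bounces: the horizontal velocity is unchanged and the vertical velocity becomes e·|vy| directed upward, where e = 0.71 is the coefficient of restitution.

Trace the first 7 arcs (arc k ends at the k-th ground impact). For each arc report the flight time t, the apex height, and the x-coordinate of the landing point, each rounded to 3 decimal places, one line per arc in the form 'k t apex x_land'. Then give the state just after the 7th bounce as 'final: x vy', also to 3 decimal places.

1 3.463 17.655 23.825
2 2.694 8.900 42.360
3 1.913 4.486 55.520
4 1.358 2.262 64.863
5 0.964 1.140 71.497
6 0.685 0.575 76.207
7 0.486 0.290 79.551
final: 79.551 1.693

Arc 1: start y=5.630, vy=15.360 → t=3.463, apex=17.655, x_land=23.825, impact vy=-18.612
  bounce: vy ← 0.71·18.612 = 13.214
Arc 2: start y=0.000, vy=13.214 → t=2.694, apex=8.900, x_land=42.360, impact vy=-13.214
  bounce: vy ← 0.71·13.214 = 9.382
Arc 3: start y=0.000, vy=9.382 → t=1.913, apex=4.486, x_land=55.520, impact vy=-9.382
  bounce: vy ← 0.71·9.382 = 6.661
Arc 4: start y=0.000, vy=6.661 → t=1.358, apex=2.262, x_land=64.863, impact vy=-6.661
  bounce: vy ← 0.71·6.661 = 4.730
Arc 5: start y=0.000, vy=4.730 → t=0.964, apex=1.140, x_land=71.497, impact vy=-4.730
  bounce: vy ← 0.71·4.730 = 3.358
Arc 6: start y=0.000, vy=3.358 → t=0.685, apex=0.575, x_land=76.207, impact vy=-3.358
  bounce: vy ← 0.71·3.358 = 2.384
Arc 7: start y=0.000, vy=2.384 → t=0.486, apex=0.290, x_land=79.551, impact vy=-2.384
  bounce: vy ← 0.71·2.384 = 1.693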